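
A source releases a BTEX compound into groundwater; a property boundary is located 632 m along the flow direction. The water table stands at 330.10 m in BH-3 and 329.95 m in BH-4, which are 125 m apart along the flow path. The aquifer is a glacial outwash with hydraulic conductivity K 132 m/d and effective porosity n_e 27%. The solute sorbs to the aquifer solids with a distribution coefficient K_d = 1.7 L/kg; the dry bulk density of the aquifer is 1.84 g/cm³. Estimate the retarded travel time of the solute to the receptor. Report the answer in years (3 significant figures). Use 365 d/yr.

37.1 years

Hydraulic gradient i = (330.10 − 329.95) / 125 = 0.15 / 125 = 0.001200
Darcy flux q = K·i = 132 × 0.001200 = 0.1584 m/d
v = Ki/n = 132·0.001200/0.27 = 0.5867 m/d
Retardation R = 1 + ρ_b·K_d/n = 1 + 1.84×1.7/0.27 = 12.59
Contaminant velocity v_c = v/R = 0.5867/12.59 = 0.04662 m/d
t = L/v_c = 632/0.04662 = 13560 d
   = 13560/365 = 37.1 yr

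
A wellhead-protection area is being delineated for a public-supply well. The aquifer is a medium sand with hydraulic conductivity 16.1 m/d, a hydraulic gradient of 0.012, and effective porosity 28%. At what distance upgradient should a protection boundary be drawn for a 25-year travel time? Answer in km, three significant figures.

q = Ki = 16.1 × 0.012 = 0.1932 m/d
v = Ki/n = 16.1·0.012/0.28 = 0.6900 m/d
T = 25 yr × 365 = 9125 d
L = v × T = 0.6900 × 9125 = 6296 m
   = 6.30 km

6.30 km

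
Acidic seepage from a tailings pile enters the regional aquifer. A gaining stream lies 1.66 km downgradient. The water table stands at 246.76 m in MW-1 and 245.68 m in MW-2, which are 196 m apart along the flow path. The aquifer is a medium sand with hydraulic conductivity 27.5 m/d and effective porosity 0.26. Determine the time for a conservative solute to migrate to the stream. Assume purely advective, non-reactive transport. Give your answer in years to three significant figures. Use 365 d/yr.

7.80 years

Hydraulic gradient i = (246.76 − 245.68) / 196 = 1.08 / 196 = 0.005510
Darcy flux q = K·i = 27.5 × 0.005510 = 0.1515 m/d
Average linear velocity = 0.1515 / 0.26 = 0.5828 m/d
L = 1.66 km = 1660 m
t = L / v = 1660 / 0.5828 = 2848 d
   = 2848 / 365 = 7.80 yr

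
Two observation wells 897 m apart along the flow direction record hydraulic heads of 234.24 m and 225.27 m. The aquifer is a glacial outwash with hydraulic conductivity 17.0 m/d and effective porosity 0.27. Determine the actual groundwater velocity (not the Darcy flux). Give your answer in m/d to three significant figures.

Hydraulic gradient i = (234.24 − 225.27) / 897 = 8.97 / 897 = 0.01000
Specific discharge q = 17.0 × 0.01000 = 0.1700 m/d
Seepage velocity v = q / n = 0.1700 / 0.27 = 0.6296 m/d

0.630 m/d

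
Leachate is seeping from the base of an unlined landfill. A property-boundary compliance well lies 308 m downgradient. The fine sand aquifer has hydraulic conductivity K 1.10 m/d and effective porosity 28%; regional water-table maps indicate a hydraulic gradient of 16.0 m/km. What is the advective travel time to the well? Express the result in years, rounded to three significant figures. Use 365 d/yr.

q = Ki = 1.10 × 0.016 = 0.01760 m/d
Seepage velocity v = q / n = 0.01760 / 0.28 = 0.06286 m/d
t = L / v = 308 / 0.06286 = 4900 d
   = 4900 / 365 = 13.4 yr

13.4 years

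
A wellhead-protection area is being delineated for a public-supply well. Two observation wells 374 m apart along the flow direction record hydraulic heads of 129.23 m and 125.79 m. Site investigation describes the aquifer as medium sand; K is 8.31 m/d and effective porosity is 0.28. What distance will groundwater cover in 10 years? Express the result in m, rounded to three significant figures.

Hydraulic gradient i = (129.23 − 125.79) / 374 = 3.44 / 374 = 0.009198
Specific discharge q = 8.31 × 0.009198 = 0.07643 m/d
Average linear velocity = 0.07643 / 0.28 = 0.2730 m/d
T = 10 yr × 365 = 3650 d
L = v × T = 0.2730 × 3650 = 996.4 m

996 m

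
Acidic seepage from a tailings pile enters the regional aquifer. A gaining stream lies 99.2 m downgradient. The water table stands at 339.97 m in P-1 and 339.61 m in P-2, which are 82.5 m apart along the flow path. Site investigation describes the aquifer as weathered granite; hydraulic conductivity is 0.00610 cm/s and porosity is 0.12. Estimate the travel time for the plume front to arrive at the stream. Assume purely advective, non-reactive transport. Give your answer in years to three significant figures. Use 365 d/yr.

Hydraulic gradient i = (339.97 − 339.61) / 82.5 = 0.36 / 82.5 = 0.004364
K = 0.00610 cm/s × 864 = 5.270 m/d
q = Ki = 5.270 × 0.004364 = 0.02300 m/d
v = Ki/n = 5.270·0.004364/0.12 = 0.1917 m/d
t = L / v = 99.2 / 0.1917 = 517.6 d
   = 517.6 / 365 = 1.42 yr

1.42 years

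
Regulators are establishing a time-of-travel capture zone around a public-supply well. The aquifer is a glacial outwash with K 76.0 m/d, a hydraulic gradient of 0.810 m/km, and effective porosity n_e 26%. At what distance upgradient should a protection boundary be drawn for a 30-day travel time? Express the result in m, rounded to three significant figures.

Specific discharge q = 76.0 × 8.1e-4 = 0.06156 m/d
v = Ki/n = 76.0·8.1e-4/0.26 = 0.2368 m/d
L = v × T = 0.2368 × 30 = 7.103 m

7.10 m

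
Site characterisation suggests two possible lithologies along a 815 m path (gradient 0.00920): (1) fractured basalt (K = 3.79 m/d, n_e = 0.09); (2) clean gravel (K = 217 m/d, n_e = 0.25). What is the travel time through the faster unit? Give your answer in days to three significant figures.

Unit 1 (fractured basalt): v = 3.79×0.0092/0.09 = 0.3874 m/d, t = 815/0.3874 = 2104 d
Unit 2 (clean gravel): v = 217×0.0092/0.25 = 7.986 m/d, t = 815/7.986 = 102.1 d
Faster unit: t = 102 d

102 days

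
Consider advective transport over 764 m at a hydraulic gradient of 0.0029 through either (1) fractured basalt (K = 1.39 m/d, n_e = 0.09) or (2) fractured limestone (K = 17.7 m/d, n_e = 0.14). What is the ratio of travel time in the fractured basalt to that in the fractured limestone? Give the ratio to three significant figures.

Unit 1 (fractured basalt): v = 1.39×0.0029/0.09 = 0.04479 m/d, t = 764/0.04479 = 17060 d
Unit 2 (fractured limestone): v = 17.7×0.0029/0.14 = 0.3666 m/d, t = 764/0.3666 = 2084 d
t(fractured basalt) / t(fractured limestone) = 17060/2084 = 8.19

8.19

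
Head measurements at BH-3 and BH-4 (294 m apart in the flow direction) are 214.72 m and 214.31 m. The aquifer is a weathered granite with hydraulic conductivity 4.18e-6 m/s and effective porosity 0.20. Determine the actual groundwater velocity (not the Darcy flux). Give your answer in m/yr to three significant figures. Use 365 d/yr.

Hydraulic gradient i = (214.72 − 214.31) / 294 = 0.41 / 294 = 0.001395
K = 4.18e-6 m/s × 86400 s/d = 0.3612 m/d
Darcy flux q = K·i = 0.3612 × 0.001395 = 5.036e-4 m/d
Seepage velocity v = q / n = 5.036e-4 / 0.20 = 0.002518 m/d
   = 0.002518 × 365 = 0.919 m/yr

0.919 m/yr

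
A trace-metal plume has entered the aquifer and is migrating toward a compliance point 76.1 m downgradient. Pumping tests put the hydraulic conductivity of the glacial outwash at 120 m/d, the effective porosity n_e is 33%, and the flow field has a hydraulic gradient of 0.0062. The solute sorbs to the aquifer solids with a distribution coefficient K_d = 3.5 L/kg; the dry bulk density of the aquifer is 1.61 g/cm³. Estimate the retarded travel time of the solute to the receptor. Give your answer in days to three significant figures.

610 days

Specific discharge q = 120 × 0.0062 = 0.7440 m/d
Seepage velocity v = q / n = 0.7440 / 0.33 = 2.255 m/d
Retardation R = 1 + ρ_b·K_d/n = 1 + 1.61×3.5/0.33 = 18.08
Contaminant velocity v_c = v/R = 2.255/18.08 = 0.1247 m/d
t = L/v_c = 76.1/0.1247 = 610.1 d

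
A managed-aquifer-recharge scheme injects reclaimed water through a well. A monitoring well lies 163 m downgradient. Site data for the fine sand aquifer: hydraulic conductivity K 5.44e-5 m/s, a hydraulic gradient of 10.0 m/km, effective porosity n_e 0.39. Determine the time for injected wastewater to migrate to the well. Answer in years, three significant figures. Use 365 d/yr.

3.71 years

K = 5.44e-5 m/s × 86400 s/d = 4.700 m/d
q = Ki = 4.700 × 0.010 = 0.04700 m/d
Seepage velocity v = q / n = 0.04700 / 0.39 = 0.1205 m/d
t = L / v = 163 / 0.1205 = 1353 d
   = 1353 / 365 = 3.71 yr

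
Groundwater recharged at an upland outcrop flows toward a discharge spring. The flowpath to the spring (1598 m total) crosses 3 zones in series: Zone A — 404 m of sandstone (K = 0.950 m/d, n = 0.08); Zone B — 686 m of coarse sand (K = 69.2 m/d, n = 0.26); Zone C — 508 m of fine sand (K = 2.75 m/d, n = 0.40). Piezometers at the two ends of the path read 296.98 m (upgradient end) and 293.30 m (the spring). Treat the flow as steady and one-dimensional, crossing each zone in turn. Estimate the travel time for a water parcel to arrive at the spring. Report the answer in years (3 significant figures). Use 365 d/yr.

Total head drop ΔH = 296.98 − 293.30 = 3.68 m
Steady 1-D flow in series ⇒ the Darcy flux q is identical in every zone and the zone head losses add (resistances L/K in series).
Σ(L/K) = 404/0.950 + 686/69.2 + 508/2.75 = 425.3 + 9.913 + 184.7 = 619.9 d
q = ΔH / Σ(L/K) = 3.68 / 619.9 = 0.005936 m/d (same in every zone)
Zone A: v = q/n = 0.005936/0.08 = 0.07421 m/d → t_A = 404/0.07421 = 5444 d
Zone B: v = q/n = 0.005936/0.26 = 0.02283 m/d → t_B = 686/0.02283 = 30050 d
Zone C: v = q/n = 0.005936/0.40 = 0.01484 m/d → t_C = 508/0.01484 = 34230 d
Total t = 5444 + 30050 + 34230 = 69720 d
   = 69720 / 365 = 191 yr

191 years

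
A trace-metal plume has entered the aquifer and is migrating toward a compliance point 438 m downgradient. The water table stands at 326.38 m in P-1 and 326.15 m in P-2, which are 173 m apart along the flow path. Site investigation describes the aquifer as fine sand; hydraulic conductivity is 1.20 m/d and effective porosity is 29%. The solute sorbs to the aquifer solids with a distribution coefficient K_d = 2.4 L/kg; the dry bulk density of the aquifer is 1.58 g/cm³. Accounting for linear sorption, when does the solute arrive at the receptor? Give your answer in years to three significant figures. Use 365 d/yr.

3070 years

Hydraulic gradient i = (326.38 − 326.15) / 173 = 0.23 / 173 = 0.001329
Darcy flux q = K·i = 1.20 × 0.001329 = 0.001595 m/d
Average linear velocity = 0.001595 / 0.29 = 0.005501 m/d
Retardation R = 1 + ρ_b·K_d/n = 1 + 1.58×2.4/0.29 = 14.08
Contaminant velocity v_c = v/R = 0.005501/14.08 = 3.908e-4 m/d
t = L/v_c = 438/3.908e-4 = 1.121e6 d
   = 1.121e6/365 = 3070 yr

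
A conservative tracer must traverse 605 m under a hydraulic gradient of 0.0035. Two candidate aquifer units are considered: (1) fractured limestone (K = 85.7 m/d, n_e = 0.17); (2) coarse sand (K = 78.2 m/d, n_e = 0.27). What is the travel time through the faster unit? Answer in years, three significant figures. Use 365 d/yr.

0.939 years

Unit 1 (fractured limestone): v = 85.7×0.0035/0.17 = 1.764 m/d, t = 605/1.764 = 342.9 d
Unit 2 (coarse sand): v = 78.2×0.0035/0.27 = 1.014 m/d, t = 605/1.014 = 596.8 d
Faster: 342.9 d / 365 = 0.939 yr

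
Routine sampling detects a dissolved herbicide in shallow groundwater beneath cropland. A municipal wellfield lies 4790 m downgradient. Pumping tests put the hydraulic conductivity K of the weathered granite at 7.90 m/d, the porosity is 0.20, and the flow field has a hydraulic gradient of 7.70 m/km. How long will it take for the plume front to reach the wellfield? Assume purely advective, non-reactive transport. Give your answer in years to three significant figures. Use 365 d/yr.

43.1 years

Darcy flux q = K·i = 7.90 × 0.0077 = 0.06083 m/d
Average linear velocity = 0.06083 / 0.20 = 0.3042 m/d
t = L / v = 4790 / 0.3042 = 15750 d
   = 15750 / 365 = 43.1 yr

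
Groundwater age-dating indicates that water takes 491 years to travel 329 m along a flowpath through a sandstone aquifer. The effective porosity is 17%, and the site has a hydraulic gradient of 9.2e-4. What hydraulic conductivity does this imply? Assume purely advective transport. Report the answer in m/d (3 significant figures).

t = 491 years = 179200 d
v = L / t = 329 / 179200 = 0.001836 m/d
K = v · n / i = 0.001836 × 0.17 / 9.2e-4 = 0.339 m/d

0.339 m/d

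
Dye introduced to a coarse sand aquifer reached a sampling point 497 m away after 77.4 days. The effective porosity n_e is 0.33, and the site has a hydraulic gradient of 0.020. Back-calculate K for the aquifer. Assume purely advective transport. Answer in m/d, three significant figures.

106 m/d

v = L / t = 497 / 77.4 = 6.421 m/d
K = v · n / i = 6.421 × 0.33 / 0.020 = 106 m/d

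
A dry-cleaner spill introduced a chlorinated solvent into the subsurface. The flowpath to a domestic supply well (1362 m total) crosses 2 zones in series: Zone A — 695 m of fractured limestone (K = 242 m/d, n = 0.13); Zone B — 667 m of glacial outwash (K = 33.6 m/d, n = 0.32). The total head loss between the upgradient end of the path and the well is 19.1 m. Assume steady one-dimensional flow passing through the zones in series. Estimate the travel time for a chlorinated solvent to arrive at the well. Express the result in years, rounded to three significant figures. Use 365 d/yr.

0.990 years

Continuity: the same q passes through each zone, so ΔH = q·Σ(L_j/K_j) — the zones act as resistances in series.
Σ(L/K) = 695/242 + 667/33.6 = 2.872 + 19.85 = 22.72 d
q = ΔH / Σ(L/K) = 19.1 / 22.72 = 0.8406 m/d (same in every zone)
Zone A: v = q/n = 0.8406/0.13 = 6.466 m/d → t_A = 695/6.466 = 107.5 d
Zone B: v = q/n = 0.8406/0.32 = 2.627 m/d → t_B = 667/2.627 = 253.9 d
Total t = 107.5 + 253.9 = 361.4 d
   = 361.4 / 365 = 0.990 yr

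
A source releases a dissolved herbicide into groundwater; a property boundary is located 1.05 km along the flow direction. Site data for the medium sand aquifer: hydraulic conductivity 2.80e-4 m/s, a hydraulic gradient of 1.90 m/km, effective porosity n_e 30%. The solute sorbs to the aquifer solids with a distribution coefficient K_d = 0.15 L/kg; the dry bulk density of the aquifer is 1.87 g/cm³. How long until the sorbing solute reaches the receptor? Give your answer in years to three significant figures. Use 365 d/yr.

36.3 years

K = 2.80e-4 m/s × 86400 s/d = 24.19 m/d
Specific discharge q = 24.19 × 0.0019 = 0.04596 m/d
Average linear velocity = 0.04596 / 0.30 = 0.1532 m/d
Retardation R = 1 + ρ_b·K_d/n = 1 + 1.87×0.15/0.30 = 1.935
Contaminant velocity v_c = v/R = 0.1532/1.935 = 0.07918 m/d
L = 1.05 km = 1050 m
t = L/v_c = 1050/0.07918 = 13260 d
   = 13260/365 = 36.3 yr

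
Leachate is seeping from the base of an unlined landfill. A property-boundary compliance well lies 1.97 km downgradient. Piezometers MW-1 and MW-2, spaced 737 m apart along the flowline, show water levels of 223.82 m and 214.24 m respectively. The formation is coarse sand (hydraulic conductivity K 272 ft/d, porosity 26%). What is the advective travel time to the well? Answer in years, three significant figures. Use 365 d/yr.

1.30 years

Hydraulic gradient i = (223.82 − 214.24) / 737 = 9.58 / 737 = 0.01300
K = 272 ft/d × 0.3048 = 82.91 m/d
Specific discharge q = 82.91 × 0.01300 = 1.078 m/d
v = Ki/n = 82.91·0.01300/0.26 = 4.145 m/d
L = 1.97 km = 1970 m
t = L / v = 1970 / 4.145 = 475.3 d
   = 475.3 / 365 = 1.30 yr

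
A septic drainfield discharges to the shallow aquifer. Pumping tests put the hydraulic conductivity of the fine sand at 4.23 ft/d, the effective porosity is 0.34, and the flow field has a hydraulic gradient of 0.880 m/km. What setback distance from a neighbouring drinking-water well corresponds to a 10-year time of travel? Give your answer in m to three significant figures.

K = 4.23 ft/d × 0.3048 = 1.289 m/d
Specific discharge q = 1.289 × 8.8e-4 = 0.001135 m/d
v_s = q/n_e = 0.001135/0.34 = 0.003337 m/d
T = 10 yr × 365 = 3650 d
L = v × T = 0.003337 × 3650 = 12.18 m

12.2 m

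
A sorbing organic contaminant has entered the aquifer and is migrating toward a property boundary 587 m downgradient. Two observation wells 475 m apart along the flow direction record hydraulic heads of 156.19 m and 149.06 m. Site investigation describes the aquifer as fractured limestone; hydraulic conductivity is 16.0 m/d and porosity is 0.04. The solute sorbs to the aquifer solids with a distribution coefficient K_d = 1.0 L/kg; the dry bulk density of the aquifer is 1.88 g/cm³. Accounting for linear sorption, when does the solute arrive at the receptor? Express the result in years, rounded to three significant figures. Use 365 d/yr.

Hydraulic gradient i = (156.19 − 149.06) / 475 = 7.13 / 475 = 0.01501
Darcy flux q = K·i = 16.0 × 0.01501 = 0.2402 m/d
Average linear velocity = 0.2402 / 0.04 = 6.004 m/d
Retardation R = 1 + ρ_b·K_d/n = 1 + 1.88×1.0/0.04 = 48.00
Contaminant velocity v_c = v/R = 6.004/48.00 = 0.1251 m/d
t = L/v_c = 587/0.1251 = 4693 d
   = 4693/365 = 12.9 yr

12.9 years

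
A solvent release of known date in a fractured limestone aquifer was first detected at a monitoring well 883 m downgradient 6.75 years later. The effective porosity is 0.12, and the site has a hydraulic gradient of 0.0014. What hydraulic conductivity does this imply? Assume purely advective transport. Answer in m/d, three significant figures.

t = 6.75 years = 2464 d
v = L / t = 883 / 2464 = 0.3584 m/d
K = v · n / i = 0.3584 × 0.12 / 0.0014 = 30.7 m/d

30.7 m/d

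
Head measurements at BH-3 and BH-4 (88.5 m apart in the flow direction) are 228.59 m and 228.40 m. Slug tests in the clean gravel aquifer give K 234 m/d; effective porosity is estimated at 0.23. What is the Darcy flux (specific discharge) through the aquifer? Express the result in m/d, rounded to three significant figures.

0.502 m/d

Hydraulic gradient i = (228.59 − 228.40) / 88.5 = 0.19 / 88.5 = 0.002147
Darcy flux q = K·i = 234 × 0.002147 = 0.5024 m/d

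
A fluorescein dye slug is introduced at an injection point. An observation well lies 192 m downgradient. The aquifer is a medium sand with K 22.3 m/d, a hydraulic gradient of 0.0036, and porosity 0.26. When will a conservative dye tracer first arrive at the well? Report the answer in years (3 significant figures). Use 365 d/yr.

1.70 years

q = Ki = 22.3 × 0.0036 = 0.08028 m/d
v_s = q/n_e = 0.08028/0.26 = 0.3088 m/d
t = L / v = 192 / 0.3088 = 621.8 d
   = 621.8 / 365 = 1.70 yr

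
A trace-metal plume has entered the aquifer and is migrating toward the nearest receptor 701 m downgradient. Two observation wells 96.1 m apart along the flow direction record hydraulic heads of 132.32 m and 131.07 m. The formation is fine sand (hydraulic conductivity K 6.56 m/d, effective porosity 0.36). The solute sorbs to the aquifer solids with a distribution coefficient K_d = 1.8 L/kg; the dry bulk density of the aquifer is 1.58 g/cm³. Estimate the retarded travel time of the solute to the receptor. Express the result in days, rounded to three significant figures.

26300 days

Hydraulic gradient i = (132.32 − 131.07) / 96.1 = 1.25 / 96.1 = 0.01301
Specific discharge q = 6.56 × 0.01301 = 0.08533 m/d
v = Ki/n = 6.56·0.01301/0.36 = 0.2370 m/d
Retardation R = 1 + ρ_b·K_d/n = 1 + 1.58×1.8/0.36 = 8.900
Contaminant velocity v_c = v/R = 0.2370/8.900 = 0.02663 m/d
t = L/v_c = 701/0.02663 = 26320 d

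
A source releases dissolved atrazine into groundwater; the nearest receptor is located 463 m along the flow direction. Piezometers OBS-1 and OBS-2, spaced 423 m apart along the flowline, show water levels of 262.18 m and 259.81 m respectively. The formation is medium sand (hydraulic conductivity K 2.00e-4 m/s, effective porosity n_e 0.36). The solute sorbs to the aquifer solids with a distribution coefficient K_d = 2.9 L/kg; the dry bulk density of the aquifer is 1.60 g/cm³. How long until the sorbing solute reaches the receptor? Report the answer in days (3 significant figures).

Hydraulic gradient i = (262.18 − 259.81) / 423 = 2.37 / 423 = 0.005603
K = 2.00e-4 m/s × 86400 s/d = 17.28 m/d
Darcy flux q = K·i = 17.28 × 0.005603 = 0.09682 m/d
Average linear velocity = 0.09682 / 0.36 = 0.2689 m/d
Retardation R = 1 + ρ_b·K_d/n = 1 + 1.60×2.9/0.36 = 13.89
Contaminant velocity v_c = v/R = 0.2689/13.89 = 0.01936 m/d
t = L/v_c = 463/0.01936 = 23910 d

23900 days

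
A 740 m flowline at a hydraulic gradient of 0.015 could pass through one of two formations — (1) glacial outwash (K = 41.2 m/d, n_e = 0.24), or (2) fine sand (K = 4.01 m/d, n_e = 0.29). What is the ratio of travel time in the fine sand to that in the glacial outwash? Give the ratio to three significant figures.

12.4

Unit 1 (glacial outwash): v = 41.2×0.015/0.24 = 2.575 m/d, t = 740/2.575 = 287.4 d
Unit 2 (fine sand): v = 4.01×0.015/0.29 = 0.2074 m/d, t = 740/0.2074 = 3568 d
t(fine sand) / t(glacial outwash) = 3568/287.4 = 12.4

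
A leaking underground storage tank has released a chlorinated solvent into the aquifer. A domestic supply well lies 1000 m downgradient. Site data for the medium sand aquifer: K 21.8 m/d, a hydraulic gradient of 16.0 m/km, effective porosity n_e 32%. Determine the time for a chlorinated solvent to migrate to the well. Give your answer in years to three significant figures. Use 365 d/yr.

2.51 years

Specific discharge q = 21.8 × 0.016 = 0.3488 m/d
v_s = q/n_e = 0.3488/0.32 = 1.090 m/d
t = L / v = 1000 / 1.090 = 917.4 d
   = 917.4 / 365 = 2.51 yr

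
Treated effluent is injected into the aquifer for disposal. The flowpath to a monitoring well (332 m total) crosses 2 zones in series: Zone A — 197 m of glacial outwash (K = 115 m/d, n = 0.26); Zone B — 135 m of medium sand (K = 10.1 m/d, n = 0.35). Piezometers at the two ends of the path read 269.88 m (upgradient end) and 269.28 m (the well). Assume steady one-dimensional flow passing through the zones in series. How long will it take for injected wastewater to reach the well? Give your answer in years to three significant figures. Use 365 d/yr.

6.78 years

Total head drop ΔH = 269.88 − 269.28 = 0.60 m
Steady 1-D flow in series ⇒ the Darcy flux q is identical in every zone and the zone head losses add (resistances L/K in series).
Σ(L/K) = 197/115 + 135/10.1 = 1.713 + 13.37 = 15.08 d
q = ΔH / Σ(L/K) = 0.60 / 15.08 = 0.03979 m/d (same in every zone)
Zone A: v = q/n = 0.03979/0.26 = 0.1530 m/d → t_A = 197/0.1530 = 1287 d
Zone B: v = q/n = 0.03979/0.35 = 0.1137 m/d → t_B = 135/0.1137 = 1188 d
Total t = 1287 + 1188 = 2475 d
   = 2475 / 365 = 6.78 yr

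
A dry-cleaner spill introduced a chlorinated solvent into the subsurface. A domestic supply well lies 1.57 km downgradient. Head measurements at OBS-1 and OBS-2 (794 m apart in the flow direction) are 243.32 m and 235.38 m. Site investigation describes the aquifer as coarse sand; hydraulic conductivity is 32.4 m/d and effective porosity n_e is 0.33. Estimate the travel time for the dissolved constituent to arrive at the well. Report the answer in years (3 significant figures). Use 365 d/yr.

4.38 years

Hydraulic gradient i = (243.32 − 235.38) / 794 = 7.94 / 794 = 0.01000
Specific discharge q = 32.4 × 0.01000 = 0.3240 m/d
Average linear velocity = 0.3240 / 0.33 = 0.9818 m/d
L = 1.57 km = 1570 m
t = L / v = 1570 / 0.9818 = 1599 d
   = 1599 / 365 = 4.38 yr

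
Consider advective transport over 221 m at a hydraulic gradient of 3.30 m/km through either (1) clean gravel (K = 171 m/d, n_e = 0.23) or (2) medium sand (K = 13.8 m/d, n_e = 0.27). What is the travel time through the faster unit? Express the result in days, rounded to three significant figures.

90.1 days

Unit 1 (clean gravel): v = 171×0.0033/0.23 = 2.453 m/d, t = 221/2.453 = 90.08 d
Unit 2 (medium sand): v = 13.8×0.0033/0.27 = 0.1687 m/d, t = 221/0.1687 = 1310 d
Faster unit: t = 90.1 d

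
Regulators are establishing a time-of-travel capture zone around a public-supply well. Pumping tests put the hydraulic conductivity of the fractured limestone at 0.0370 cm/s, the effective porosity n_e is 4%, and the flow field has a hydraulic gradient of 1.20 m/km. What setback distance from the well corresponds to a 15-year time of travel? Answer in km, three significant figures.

5.25 km

K = 0.0370 cm/s × 864 = 31.97 m/d
q = Ki = 31.97 × 0.0012 = 0.03836 m/d
v = Ki/n = 31.97·0.0012/0.04 = 0.9590 m/d
T = 15 yr × 365 = 5475 d
L = v × T = 0.9590 × 5475 = 5251 m
   = 5.25 km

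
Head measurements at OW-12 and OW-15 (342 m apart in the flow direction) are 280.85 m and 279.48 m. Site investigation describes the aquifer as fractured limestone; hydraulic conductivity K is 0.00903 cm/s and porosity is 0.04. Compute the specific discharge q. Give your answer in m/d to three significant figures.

Hydraulic gradient i = (280.85 − 279.48) / 342 = 1.37 / 342 = 0.004006
K = 0.00903 cm/s × 864 = 7.802 m/d
q = Ki = 7.802 × 0.004006 = 0.03125 m/d

0.0313 m/d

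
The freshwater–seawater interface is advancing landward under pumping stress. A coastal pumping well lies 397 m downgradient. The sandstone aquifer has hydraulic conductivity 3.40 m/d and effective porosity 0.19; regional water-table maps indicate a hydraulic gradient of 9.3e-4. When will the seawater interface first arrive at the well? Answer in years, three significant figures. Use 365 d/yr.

65.4 years

Darcy flux q = K·i = 3.40 × 9.3e-4 = 0.003162 m/d
v_s = q/n_e = 0.003162/0.19 = 0.01664 m/d
t = L / v = 397 / 0.01664 = 23860 d
   = 23860 / 365 = 65.4 yr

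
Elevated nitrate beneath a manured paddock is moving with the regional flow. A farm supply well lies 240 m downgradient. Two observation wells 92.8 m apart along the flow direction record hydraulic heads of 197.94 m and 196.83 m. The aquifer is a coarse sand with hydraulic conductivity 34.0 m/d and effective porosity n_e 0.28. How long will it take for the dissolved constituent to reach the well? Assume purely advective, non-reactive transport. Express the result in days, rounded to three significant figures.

165 days

Hydraulic gradient i = (197.94 − 196.83) / 92.8 = 1.11 / 92.8 = 0.01196
Darcy flux q = K·i = 34.0 × 0.01196 = 0.4067 m/d
v = Ki/n = 34.0·0.01196/0.28 = 1.452 m/d
t = L / v = 240 / 1.452 = 165.2 d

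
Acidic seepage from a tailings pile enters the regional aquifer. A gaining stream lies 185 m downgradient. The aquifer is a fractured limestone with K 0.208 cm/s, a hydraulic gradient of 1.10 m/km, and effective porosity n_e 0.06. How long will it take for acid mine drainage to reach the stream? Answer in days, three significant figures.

56.2 days

K = 0.208 cm/s × 864 = 179.7 m/d
q = Ki = 179.7 × 0.0011 = 0.1977 m/d
v_s = q/n_e = 0.1977/0.06 = 3.295 m/d
t = L / v = 185 / 3.295 = 56.15 d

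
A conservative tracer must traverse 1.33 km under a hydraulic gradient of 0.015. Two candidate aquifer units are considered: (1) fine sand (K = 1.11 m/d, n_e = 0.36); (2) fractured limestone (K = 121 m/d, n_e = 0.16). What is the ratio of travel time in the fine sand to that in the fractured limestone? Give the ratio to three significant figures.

245

Unit 1 (fine sand): v = 1.11×0.015/0.36 = 0.04625 m/d, t = 1330/0.04625 = 28760 d
Unit 2 (fractured limestone): v = 121×0.015/0.16 = 11.34 m/d, t = 1330/11.34 = 117.2 d
t(fine sand) / t(fractured limestone) = 28760/117.2 = 245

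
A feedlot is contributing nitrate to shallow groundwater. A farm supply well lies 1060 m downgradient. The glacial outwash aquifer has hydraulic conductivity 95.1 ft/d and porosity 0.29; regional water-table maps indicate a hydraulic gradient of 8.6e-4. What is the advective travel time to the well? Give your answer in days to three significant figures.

K = 95.1 ft/d × 0.3048 = 28.99 m/d
Specific discharge q = 28.99 × 8.6e-4 = 0.02493 m/d
v = Ki/n = 28.99·8.6e-4/0.29 = 0.08596 m/d
t = L / v = 1060 / 0.08596 = 12330 d

12300 days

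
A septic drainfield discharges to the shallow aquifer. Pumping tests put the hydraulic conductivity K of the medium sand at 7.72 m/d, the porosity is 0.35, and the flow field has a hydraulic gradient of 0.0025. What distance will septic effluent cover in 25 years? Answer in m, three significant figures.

503 m

Darcy flux q = K·i = 7.72 × 0.0025 = 0.01930 m/d
v = Ki/n = 7.72·0.0025/0.35 = 0.05514 m/d
T = 25 yr × 365 = 9125 d
L = v × T = 0.05514 × 9125 = 503.2 m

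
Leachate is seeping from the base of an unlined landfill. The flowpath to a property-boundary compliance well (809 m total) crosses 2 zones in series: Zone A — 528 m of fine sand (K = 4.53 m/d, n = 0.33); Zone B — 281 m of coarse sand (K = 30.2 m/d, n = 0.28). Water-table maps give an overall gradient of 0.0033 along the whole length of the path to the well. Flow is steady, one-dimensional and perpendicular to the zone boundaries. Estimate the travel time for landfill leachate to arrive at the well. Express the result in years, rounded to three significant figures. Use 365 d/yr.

32.7 years

Continuity: the same q passes through each zone, so ΔH = q·Σ(L_j/K_j) — the zones act as resistances in series.
Σ(L/K) = 528/4.53 + 281/30.2 = 116.6 + 9.305 = 125.9 d
K_eq = L_total / Σ(L/K) = 809 / 125.9 = 6.428 m/d
q = K_eq · i = 6.428 × 0.0033 = 0.02121 m/d (same in every zone)
Zone A: v = q/n = 0.02121/0.33 = 0.06428 m/d → t_A = 528/0.06428 = 8214 d
Zone B: v = q/n = 0.02121/0.28 = 0.07576 m/d → t_B = 281/0.07576 = 3709 d
Total t = 8214 + 3709 = 11920 d
   = 11920 / 365 = 32.7 yr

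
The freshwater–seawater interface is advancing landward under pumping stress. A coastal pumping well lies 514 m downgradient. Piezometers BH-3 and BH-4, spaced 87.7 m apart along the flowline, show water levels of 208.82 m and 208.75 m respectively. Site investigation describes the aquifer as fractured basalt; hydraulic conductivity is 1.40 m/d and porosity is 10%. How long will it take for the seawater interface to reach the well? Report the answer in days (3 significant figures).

Hydraulic gradient i = (208.82 − 208.75) / 87.7 = 0.07 / 87.7 = 7.982e-4
Specific discharge q = 1.40 × 7.982e-4 = 0.001117 m/d
v = Ki/n = 1.40·7.982e-4/0.10 = 0.01117 m/d
t = L / v = 514 / 0.01117 = 46000 d

46000 days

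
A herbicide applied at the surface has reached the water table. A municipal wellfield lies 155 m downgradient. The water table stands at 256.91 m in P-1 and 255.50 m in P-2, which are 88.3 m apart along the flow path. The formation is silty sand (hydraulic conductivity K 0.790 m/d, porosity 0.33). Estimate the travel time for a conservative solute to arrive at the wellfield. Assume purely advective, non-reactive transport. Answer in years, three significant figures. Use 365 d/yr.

Hydraulic gradient i = (256.91 − 255.50) / 88.3 = 1.41 / 88.3 = 0.01597
Darcy flux q = K·i = 0.790 × 0.01597 = 0.01261 m/d
v_s = q/n_e = 0.01261/0.33 = 0.03823 m/d
t = L / v = 155 / 0.03823 = 4055 d
   = 4055 / 365 = 11.1 yr

11.1 years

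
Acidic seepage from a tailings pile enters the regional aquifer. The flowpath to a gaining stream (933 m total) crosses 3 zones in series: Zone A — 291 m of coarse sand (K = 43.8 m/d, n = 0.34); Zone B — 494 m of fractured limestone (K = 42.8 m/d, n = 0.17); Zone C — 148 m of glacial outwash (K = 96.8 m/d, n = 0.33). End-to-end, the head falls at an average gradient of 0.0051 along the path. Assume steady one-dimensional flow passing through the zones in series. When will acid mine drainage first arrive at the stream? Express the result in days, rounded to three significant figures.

960 days

Steady 1-D flow in series ⇒ the Darcy flux q is identical in every zone and the zone head losses add (resistances L/K in series).
Σ(L/K) = 291/43.8 + 494/42.8 + 148/96.8 = 6.644 + 11.54 + 1.529 = 19.71 d
K_eq = L_total / Σ(L/K) = 933 / 19.71 = 47.32 m/d
q = K_eq · i = 47.32 × 0.0051 = 0.2414 m/d (same in every zone)
Zone A: v = q/n = 0.2414/0.34 = 0.7099 m/d → t_A = 291/0.7099 = 409.9 d
Zone B: v = q/n = 0.2414/0.17 = 1.420 m/d → t_B = 494/1.420 = 347.9 d
Zone C: v = q/n = 0.2414/0.33 = 0.7314 m/d → t_C = 148/0.7314 = 202.4 d
Total t = 409.9 + 347.9 + 202.4 = 960.2 d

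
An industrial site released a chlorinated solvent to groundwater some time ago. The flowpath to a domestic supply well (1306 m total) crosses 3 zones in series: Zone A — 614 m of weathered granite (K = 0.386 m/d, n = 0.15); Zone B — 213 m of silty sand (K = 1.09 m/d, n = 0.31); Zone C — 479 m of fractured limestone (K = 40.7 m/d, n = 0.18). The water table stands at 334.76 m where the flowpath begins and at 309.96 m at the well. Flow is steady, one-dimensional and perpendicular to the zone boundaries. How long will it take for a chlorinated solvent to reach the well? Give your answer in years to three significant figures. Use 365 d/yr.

Total head drop ΔH = 334.76 − 309.96 = 24.80 m
Steady 1-D flow in series ⇒ the Darcy flux q is identical in every zone and the zone head losses add (resistances L/K in series).
Σ(L/K) = 614/0.386 + 213/1.09 + 479/40.7 = 1591 + 195.4 + 11.77 = 1798 d
q = ΔH / Σ(L/K) = 24.80 / 1798 = 0.01379 m/d (same in every zone)
Zone A: v = q/n = 0.01379/0.15 = 0.09196 m/d → t_A = 614/0.09196 = 6677 d
Zone B: v = q/n = 0.01379/0.31 = 0.04450 m/d → t_B = 213/0.04450 = 4787 d
Zone C: v = q/n = 0.01379/0.18 = 0.07663 m/d → t_C = 479/0.07663 = 6250 d
Total t = 6677 + 4787 + 6250 = 17710 d
   = 17710 / 365 = 48.5 yr

48.5 years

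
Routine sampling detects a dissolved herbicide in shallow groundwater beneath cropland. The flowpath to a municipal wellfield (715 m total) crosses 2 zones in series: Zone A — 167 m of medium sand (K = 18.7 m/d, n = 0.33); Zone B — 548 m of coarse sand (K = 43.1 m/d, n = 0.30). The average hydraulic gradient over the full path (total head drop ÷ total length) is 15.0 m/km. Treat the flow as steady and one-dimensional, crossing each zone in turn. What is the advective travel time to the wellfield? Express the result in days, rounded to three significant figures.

Steady 1-D flow in series ⇒ the Darcy flux q is identical in every zone and the zone head losses add (resistances L/K in series).
Σ(L/K) = 167/18.7 + 548/43.1 = 8.930 + 12.71 = 21.65 d
K_eq = L_total / Σ(L/K) = 715 / 21.65 = 33.03 m/d
q = K_eq · i = 33.03 × 0.015 = 0.4955 m/d (same in every zone)
Zone A: v = q/n = 0.4955/0.33 = 1.501 m/d → t_A = 167/1.501 = 111.2 d
Zone B: v = q/n = 0.4955/0.30 = 1.652 m/d → t_B = 548/1.652 = 331.8 d
Total t = 111.2 + 331.8 = 443.0 d

443 days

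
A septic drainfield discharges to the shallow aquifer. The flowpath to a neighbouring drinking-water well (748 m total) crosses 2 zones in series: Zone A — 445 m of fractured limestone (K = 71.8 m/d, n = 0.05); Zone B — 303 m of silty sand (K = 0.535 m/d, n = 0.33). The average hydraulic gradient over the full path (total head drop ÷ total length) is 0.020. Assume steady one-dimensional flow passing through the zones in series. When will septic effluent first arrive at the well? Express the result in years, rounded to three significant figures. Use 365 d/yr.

12.8 years

For zones in series the flux q is common to all zones; the equivalent conductivity is the harmonic (thickness-weighted) mean, K_eq = L_total / Σ(L_j/K_j).
Σ(L/K) = 445/71.8 + 303/0.535 = 6.198 + 566.4 = 572.6 d
K_eq = L_total / Σ(L/K) = 748 / 572.6 = 1.306 m/d
q = K_eq · i = 1.306 × 0.020 = 0.02613 m/d (same in every zone)
Zone A: v = q/n = 0.02613/0.05 = 0.5226 m/d → t_A = 445/0.5226 = 851.6 d
Zone B: v = q/n = 0.02613/0.33 = 0.07918 m/d → t_B = 303/0.07918 = 3827 d
Total t = 851.6 + 3827 = 4678 d
   = 4678 / 365 = 12.8 yr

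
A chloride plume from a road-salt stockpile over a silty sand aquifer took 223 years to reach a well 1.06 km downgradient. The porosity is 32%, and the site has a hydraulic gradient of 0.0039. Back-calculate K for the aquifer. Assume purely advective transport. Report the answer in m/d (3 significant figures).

1.07 m/d

t = 223 years = 81400 d
L = 1.06 km = 1060 m
v = L / t = 1060 / 81400 = 0.01302 m/d
K = v · n / i = 0.01302 × 0.32 / 0.0039 = 1.07 m/d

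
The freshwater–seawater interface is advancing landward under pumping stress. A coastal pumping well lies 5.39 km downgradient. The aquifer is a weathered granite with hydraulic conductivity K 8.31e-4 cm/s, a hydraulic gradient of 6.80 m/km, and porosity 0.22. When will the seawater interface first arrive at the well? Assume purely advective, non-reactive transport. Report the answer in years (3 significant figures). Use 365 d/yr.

665 years

K = 8.31e-4 cm/s × 864 = 0.7180 m/d
Specific discharge q = 0.7180 × 0.0068 = 0.004882 m/d
v_s = q/n_e = 0.004882/0.22 = 0.02219 m/d
L = 5.39 km = 5390 m
t = L / v = 5390 / 0.02219 = 242900 d
   = 242900 / 365 = 665 yr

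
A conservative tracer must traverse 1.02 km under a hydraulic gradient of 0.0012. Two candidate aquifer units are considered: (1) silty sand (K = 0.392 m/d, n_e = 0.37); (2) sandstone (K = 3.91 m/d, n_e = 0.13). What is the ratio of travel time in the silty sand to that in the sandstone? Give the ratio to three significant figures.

28.4

Unit 1 (silty sand): v = 0.392×0.0012/0.37 = 0.001271 m/d, t = 1020/0.001271 = 802300 d
Unit 2 (sandstone): v = 3.91×0.0012/0.13 = 0.03609 m/d, t = 1020/0.03609 = 28260 d
t(silty sand) / t(sandstone) = 802300/28260 = 28.4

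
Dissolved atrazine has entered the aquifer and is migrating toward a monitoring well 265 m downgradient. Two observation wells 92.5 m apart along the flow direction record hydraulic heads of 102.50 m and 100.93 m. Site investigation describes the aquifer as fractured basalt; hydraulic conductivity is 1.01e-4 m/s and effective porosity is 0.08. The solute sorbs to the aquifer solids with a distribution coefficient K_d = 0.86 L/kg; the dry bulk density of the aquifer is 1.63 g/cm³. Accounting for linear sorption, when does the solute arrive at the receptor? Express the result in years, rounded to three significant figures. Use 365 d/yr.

7.26 years

Hydraulic gradient i = (102.50 − 100.93) / 92.5 = 1.57 / 92.5 = 0.01697
K = 1.01e-4 m/s × 86400 s/d = 8.726 m/d
Specific discharge q = 8.726 × 0.01697 = 0.1481 m/d
Average linear velocity = 0.1481 / 0.08 = 1.851 m/d
Retardation R = 1 + ρ_b·K_d/n = 1 + 1.63×0.86/0.08 = 18.52
Contaminant velocity v_c = v/R = 1.851/18.52 = 0.09995 m/d
t = L/v_c = 265/0.09995 = 2651 d
   = 2651/365 = 7.26 yr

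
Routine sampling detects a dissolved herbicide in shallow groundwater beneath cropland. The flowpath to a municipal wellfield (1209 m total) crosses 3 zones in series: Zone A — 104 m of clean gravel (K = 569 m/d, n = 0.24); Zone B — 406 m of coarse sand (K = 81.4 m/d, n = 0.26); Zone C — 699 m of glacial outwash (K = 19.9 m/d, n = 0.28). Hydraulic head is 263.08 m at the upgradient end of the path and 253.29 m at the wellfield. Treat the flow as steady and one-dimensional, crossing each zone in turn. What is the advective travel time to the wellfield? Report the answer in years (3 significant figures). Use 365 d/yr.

Total head drop ΔH = 263.08 − 253.29 = 9.79 m
Continuity: the same q passes through each zone, so ΔH = q·Σ(L_j/K_j) — the zones act as resistances in series.
Σ(L/K) = 104/569 + 406/81.4 + 699/19.9 = 0.1828 + 4.988 + 35.13 = 40.30 d
q = ΔH / Σ(L/K) = 9.79 / 40.30 = 0.2430 m/d (same in every zone)
Zone A: v = q/n = 0.2430/0.24 = 1.012 m/d → t_A = 104/1.012 = 102.7 d
Zone B: v = q/n = 0.2430/0.26 = 0.9344 m/d → t_B = 406/0.9344 = 434.5 d
Zone C: v = q/n = 0.2430/0.28 = 0.8677 m/d → t_C = 699/0.8677 = 805.6 d
Total t = 102.7 + 434.5 + 805.6 = 1343 d
   = 1343 / 365 = 3.68 yr

3.68 years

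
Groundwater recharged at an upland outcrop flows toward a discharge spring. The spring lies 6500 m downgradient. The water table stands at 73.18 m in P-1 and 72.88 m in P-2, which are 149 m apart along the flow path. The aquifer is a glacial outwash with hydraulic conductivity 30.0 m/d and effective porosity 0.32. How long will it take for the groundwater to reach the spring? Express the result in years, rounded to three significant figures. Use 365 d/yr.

94.3 years

Hydraulic gradient i = (73.18 − 72.88) / 149 = 0.30 / 149 = 0.002013
Specific discharge q = 30.0 × 0.002013 = 0.06040 m/d
Average linear velocity = 0.06040 / 0.32 = 0.1888 m/d
t = L / v = 6500 / 0.1888 = 34440 d
   = 34440 / 365 = 94.3 yr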